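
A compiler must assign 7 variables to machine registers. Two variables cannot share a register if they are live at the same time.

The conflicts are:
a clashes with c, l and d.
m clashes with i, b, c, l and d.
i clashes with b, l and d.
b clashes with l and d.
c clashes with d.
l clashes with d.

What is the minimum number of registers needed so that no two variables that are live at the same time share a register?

m, i, b, l, d pairwise conflict, so at least 5 registers are needed.
5 registers suffice: register 1 → {d}; register 2 → {c, l}; register 3 → {a, m}; register 4 → {b}; register 5 → {i}. Each listed conflict is separated.

5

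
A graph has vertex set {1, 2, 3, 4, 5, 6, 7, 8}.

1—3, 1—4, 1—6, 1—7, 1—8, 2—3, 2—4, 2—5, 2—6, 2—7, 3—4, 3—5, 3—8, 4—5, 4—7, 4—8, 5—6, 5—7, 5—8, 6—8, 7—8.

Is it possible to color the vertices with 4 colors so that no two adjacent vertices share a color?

Yes

The chromatic number is 4. 1, 3, 4, 8 are mutually adjacent (a clique of size 4), so at least 4 colors are needed.
4 colors suffice: color red → {4, 6}; color blue → {1, 5}; color green → {2, 8}; color yellow → {3, 7}.
That is already a proper 4-coloring.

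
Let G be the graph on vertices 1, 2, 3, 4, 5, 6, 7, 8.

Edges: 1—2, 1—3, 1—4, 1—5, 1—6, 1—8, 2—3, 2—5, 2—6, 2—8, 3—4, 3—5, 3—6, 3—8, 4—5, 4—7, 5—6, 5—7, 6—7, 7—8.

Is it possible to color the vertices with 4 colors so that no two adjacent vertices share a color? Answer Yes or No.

No

1, 2, 3, 5, 6 are pairwise adjacent (a clique of size 5), so at least 5 colors are needed.
So 4 colors are not enough.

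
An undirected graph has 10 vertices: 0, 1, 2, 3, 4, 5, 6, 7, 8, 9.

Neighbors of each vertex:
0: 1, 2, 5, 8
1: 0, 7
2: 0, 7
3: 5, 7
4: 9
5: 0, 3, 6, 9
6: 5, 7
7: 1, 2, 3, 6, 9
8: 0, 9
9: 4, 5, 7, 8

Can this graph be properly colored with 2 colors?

No

The cycle 3-7-2-0-5-3 has odd length 5, so it cannot be 2-colored; at least 3 colors are needed.
So 2 colors are not enough.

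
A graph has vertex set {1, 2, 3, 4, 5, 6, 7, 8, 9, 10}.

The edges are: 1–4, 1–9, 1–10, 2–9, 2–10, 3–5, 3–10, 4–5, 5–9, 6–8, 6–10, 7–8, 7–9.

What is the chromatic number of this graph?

3

The cycle 4-5-3-10-1-4 has odd length 5, so it cannot be 2-colored; at least 3 colors are needed.
3 colors suffice: 1=b, 2=b, 3=c, 4=a, 5=b, 6=b, 7=b, 8=a, 9=a, 10=a. Every edge joins two different colors.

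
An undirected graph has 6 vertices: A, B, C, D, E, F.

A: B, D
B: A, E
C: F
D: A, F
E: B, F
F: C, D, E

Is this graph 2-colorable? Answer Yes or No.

No

The cycle F-D-A-B-E-F has odd length 5, so it cannot be 2-colored; at least 3 colors are needed.
So 2 colors are not enough.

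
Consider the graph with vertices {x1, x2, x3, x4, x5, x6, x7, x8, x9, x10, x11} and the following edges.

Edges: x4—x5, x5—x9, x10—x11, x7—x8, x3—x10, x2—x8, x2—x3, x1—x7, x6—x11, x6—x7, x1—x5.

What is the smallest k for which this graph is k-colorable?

3

The cycle x10-x3-x2-x8-x7-x6-x11-x10 has odd length 7, so it cannot be 2-colored; at least 3 colors are needed.
3 colors suffice: color 1 → {x3, x5, x7, x11}; color 2 → {x1, x4, x6, x8, x9, x10}; color 3 → {x2}. Each edge has distinct colors on its endpoints.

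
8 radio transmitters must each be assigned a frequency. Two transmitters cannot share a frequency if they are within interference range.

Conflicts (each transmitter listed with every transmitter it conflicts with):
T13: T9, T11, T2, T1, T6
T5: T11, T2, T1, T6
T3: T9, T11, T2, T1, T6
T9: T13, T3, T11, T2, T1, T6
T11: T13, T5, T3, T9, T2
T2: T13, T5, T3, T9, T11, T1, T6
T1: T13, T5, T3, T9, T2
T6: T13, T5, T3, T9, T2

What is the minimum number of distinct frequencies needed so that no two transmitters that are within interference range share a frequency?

4

T13, T9, T2, T1 are mutually in conflict, so at least 4 frequencies are needed.
4 frequencies suffice: frequency 1 → {T2}; frequency 2 → {T5, T9}; frequency 3 → {T13, T3}; frequency 4 → {T11, T1, T6}. Each listed conflict is separated.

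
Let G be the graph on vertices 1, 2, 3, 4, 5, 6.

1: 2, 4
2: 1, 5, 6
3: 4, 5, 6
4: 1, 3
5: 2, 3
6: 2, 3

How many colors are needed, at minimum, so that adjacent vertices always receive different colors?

3

The cycle 5-2-1-4-3-5 has odd length 5, so it cannot be 2-colored; at least 3 colors are needed.
3 colors suffice: color red → {2, 3}; color blue → {1, 5, 6}; color green → {4}. No two adjacent vertices share a color.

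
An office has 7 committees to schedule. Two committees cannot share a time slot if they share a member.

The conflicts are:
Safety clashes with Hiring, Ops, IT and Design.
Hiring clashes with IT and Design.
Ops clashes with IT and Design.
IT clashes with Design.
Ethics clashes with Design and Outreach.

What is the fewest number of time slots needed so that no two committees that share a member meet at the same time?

Safety, Ops, IT, Design all conflict with each other, so at least 4 time slots are needed.
4 time slots suffice: time slot 1 → {Design, Outreach}; time slot 2 → {Safety, Ethics}; time slot 3 → {IT}; time slot 4 → {Hiring, Ops}. Each listed conflict is separated.

4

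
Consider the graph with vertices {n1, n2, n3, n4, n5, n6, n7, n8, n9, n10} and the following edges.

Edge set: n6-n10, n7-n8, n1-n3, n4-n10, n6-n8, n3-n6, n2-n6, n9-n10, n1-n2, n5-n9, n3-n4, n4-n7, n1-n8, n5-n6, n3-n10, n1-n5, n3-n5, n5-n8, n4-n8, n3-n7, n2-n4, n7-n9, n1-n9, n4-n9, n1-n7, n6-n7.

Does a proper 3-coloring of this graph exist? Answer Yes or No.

The chromatic number is 3. n1, n3, n5 are pairwise adjacent, so at least 3 colors are needed.
A valid assignment using 3 colors: n1=1, n2=2, n3=2, n4=1, n5=3, n6=1, n7=3, n8=2, n9=2, n10=3.
That is already a proper 3-coloring.

Yes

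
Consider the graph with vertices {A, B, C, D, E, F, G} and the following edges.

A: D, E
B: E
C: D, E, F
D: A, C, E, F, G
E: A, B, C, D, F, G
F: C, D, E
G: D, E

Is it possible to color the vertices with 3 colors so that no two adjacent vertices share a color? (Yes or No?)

C, D, E, F form a clique, so at least 4 colors are needed.
So 3 colors are not enough.

No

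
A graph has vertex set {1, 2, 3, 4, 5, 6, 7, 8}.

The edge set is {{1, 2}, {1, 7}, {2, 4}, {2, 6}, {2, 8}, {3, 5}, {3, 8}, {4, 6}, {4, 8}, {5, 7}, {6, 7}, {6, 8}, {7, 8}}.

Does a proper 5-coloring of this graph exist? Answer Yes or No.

The chromatic number is 4. 2, 4, 6, 8 form a clique, so at least 4 colors are needed.
4 colors suffice: color red → {1, 5, 8}; color blue → {2, 3, 7}; color green → {6}; color yellow → {4}.
Since 5 ≥ 4, a proper 5-coloring certainly exists.

Yes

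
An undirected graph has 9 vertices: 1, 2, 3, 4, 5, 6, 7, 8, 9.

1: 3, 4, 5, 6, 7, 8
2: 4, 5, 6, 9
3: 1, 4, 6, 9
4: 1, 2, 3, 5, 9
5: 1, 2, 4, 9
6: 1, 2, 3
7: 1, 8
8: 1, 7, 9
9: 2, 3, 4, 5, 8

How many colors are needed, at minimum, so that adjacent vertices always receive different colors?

4

2, 4, 5, 9 form a clique, so at least 4 colors are needed.
4 colors suffice: color red → {1, 9}; color blue → {4, 6, 8}; color green → {2, 3, 7}; color yellow → {5}. No two adjacent vertices share a color.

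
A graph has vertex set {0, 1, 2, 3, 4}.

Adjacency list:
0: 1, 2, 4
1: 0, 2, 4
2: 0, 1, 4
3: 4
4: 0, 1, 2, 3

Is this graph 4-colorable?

The chromatic number is 4. 0, 1, 2, 4 are mutually adjacent (a clique of size 4), so at least 4 colors are needed.
4 colors suffice: color red → {4}; color blue → {1, 3}; color green → {0}; color yellow → {2}.
That is already a proper 4-coloring.

Yes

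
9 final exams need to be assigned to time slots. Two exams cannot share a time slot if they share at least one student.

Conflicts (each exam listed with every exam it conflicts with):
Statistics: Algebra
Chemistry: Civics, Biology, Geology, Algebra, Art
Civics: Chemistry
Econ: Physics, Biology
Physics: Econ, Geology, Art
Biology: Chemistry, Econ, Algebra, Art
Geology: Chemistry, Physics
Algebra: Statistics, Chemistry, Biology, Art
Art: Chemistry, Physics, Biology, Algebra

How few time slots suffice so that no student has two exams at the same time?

Chemistry, Biology, Algebra, Art are mutually in conflict, so at least 4 time slots are needed.
4 time slots suffice: time slot 1 → {Statistics, Chemistry, Physics}; time slot 2 → {Civics, Biology, Geology}; time slot 3 → {Econ, Algebra}; time slot 4 → {Art}. Each listed conflict is separated.

4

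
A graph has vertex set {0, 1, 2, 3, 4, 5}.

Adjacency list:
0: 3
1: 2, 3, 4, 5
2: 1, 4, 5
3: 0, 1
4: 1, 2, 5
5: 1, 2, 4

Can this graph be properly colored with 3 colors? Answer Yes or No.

No

1, 2, 4, 5 form a clique, so at least 4 colors are needed.
So 3 colors are not enough.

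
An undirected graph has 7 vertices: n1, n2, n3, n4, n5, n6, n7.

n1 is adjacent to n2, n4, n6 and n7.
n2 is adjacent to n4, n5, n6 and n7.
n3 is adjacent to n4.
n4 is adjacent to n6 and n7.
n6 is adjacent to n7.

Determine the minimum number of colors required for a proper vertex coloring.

n1, n2, n4, n6, n7 are mutually adjacent (a clique of size 5), so at least 5 colors are needed.
5 colors suffice: color 1 → {n4, n5}; color 2 → {n2, n3}; color 3 → {n7}; color 4 → {n6}; color 5 → {n1}. No two adjacent vertices share a color.

5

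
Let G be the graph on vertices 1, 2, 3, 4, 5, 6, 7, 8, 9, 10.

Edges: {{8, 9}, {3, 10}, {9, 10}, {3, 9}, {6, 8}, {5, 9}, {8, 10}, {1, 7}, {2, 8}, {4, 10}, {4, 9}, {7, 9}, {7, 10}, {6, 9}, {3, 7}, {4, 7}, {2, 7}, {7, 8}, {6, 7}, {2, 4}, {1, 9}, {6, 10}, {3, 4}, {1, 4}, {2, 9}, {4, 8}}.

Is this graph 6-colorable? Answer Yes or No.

The chromatic number is 5. 2, 4, 7, 8, 9 are mutually adjacent (a clique of size 5), so at least 5 colors are needed.
One proper 5-coloring: 1=yellow, 2=purple, 3=yellow, 4=green, 5=blue, 6=green, 7=blue, 8=yellow, 9=red, 10=purple.
Since 6 ≥ 5, a proper 6-coloring certainly exists.

Yes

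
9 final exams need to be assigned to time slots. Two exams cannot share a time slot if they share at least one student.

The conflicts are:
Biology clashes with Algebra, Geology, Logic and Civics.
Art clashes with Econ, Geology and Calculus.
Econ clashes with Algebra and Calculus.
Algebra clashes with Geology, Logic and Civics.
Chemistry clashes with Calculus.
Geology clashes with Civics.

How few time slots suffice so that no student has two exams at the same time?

Biology, Algebra, Geology, Civics are mutually in conflict, so at least 4 time slots are needed.
4 time slots suffice: time slot 1 → {Algebra, Calculus}; time slot 2 → {Econ, Chemistry, Geology, Logic}; time slot 3 → {Biology, Art}; time slot 4 → {Civics}. No two conflicting exams share a time slot.

4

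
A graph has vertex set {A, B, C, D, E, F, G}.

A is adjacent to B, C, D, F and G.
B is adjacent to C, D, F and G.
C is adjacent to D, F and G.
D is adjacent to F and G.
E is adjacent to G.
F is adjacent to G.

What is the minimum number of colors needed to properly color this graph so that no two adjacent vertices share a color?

A, B, C, D, F, G are pairwise adjacent (a clique of size 6), so at least 6 colors are needed.
6 colors suffice: color 1 → {G}; color 2 → {E, F}; color 3 → {A}; color 4 → {C}; color 5 → {B}; color 6 → {D}. Every edge joins two different colors.

6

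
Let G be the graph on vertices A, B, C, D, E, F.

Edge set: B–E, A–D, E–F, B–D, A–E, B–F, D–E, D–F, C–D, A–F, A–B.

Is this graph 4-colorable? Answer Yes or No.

A, B, D, E, F are pairwise adjacent (a clique of size 5), so at least 5 colors are needed.
So 4 colors are not enough.

No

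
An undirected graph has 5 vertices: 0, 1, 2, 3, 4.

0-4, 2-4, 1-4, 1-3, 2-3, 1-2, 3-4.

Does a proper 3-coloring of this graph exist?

No

1, 2, 3, 4 are pairwise adjacent (a clique of size 4), so at least 4 colors are needed.
So 3 colors are not enough.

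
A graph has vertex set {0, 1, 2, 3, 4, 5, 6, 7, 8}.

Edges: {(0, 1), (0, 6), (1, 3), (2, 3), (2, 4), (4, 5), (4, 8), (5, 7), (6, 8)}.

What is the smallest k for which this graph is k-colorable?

3

The cycle 6-8-4-2-3-1-0-6 has odd length 7, so it cannot be 2-colored; at least 3 colors are needed.
3 colors suffice: color a → {1, 4, 6, 7}; color b → {0, 2, 5, 8}; color c → {3}. Each edge has distinct colors on its endpoints.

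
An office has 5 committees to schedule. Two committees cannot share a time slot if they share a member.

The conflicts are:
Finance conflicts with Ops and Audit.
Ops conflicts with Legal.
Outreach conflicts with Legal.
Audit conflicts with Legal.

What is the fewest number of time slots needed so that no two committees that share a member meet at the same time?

2

Finance and Ops conflict, so at least 2 time slots are needed.
2 time slots suffice: time slot 1 → {Finance, Legal}; time slot 2 → {Ops, Outreach, Audit}. Every pair that conflicts lands in different time slots.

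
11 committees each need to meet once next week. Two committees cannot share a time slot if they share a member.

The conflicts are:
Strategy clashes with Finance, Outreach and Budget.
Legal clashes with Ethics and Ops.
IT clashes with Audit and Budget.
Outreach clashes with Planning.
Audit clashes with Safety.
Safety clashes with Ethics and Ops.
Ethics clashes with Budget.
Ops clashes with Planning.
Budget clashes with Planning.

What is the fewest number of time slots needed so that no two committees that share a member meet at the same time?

3

The cycle Audit-IT-Budget-Ethics-Safety-Audit has odd length 5, so it cannot be 2-colored; at least 3 time slots are needed.
3 time slots suffice: time slot 1 → {Finance, Outreach, Audit, Ops, Budget}; time slot 2 → {Strategy, IT, Ethics, Planning}; time slot 3 → {Legal, Safety}. Every pair that conflicts lands in different time slots.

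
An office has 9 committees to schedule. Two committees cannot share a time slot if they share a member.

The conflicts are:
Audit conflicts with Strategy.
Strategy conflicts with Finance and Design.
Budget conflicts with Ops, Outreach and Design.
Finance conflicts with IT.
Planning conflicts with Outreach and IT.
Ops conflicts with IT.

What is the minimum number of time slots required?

3

The cycle Outreach-Budget-Ops-IT-Planning-Outreach has odd length 5, so it cannot be 2-colored; at least 3 time slots are needed.
A valid assignment using 3 time slots: Audit=2, Strategy=1, Budget=1, Finance=2, Planning=2, Ops=2, Outreach=3, IT=1, Design=2. Every pair that conflicts lands in different time slots.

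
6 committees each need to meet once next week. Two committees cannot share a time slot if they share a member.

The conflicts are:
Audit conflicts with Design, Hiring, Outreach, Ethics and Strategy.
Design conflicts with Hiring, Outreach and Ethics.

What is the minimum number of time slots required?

3

Audit, Design, Outreach all conflict with each other, so at least 3 time slots are needed.
3 time slots suffice: time slot 1 → {Audit}; time slot 2 → {Design, Strategy}; time slot 3 → {Hiring, Outreach, Ethics}. Every pair that conflicts lands in different time slots.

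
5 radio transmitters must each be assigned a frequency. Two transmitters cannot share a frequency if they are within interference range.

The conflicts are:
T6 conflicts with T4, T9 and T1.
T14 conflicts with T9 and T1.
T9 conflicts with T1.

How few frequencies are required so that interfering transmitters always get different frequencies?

T14, T9, T1 are mutually in conflict, so at least 3 frequencies are needed.
3 frequencies suffice: frequency 1 → {T4, T1}; frequency 2 → {T9}; frequency 3 → {T6, T14}. No two conflicting transmitters share a frequency.

3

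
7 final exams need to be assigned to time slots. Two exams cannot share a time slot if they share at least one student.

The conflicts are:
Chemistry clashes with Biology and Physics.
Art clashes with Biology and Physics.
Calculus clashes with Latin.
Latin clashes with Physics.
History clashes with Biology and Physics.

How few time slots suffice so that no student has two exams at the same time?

2

Chemistry and Biology conflict, so at least 2 time slots are needed.
Using 2 time slots: Chemistry=2, Art=2, Calculus=1, Latin=2, History=2, Biology=1, Physics=1. Every pair that conflicts lands in different time slots.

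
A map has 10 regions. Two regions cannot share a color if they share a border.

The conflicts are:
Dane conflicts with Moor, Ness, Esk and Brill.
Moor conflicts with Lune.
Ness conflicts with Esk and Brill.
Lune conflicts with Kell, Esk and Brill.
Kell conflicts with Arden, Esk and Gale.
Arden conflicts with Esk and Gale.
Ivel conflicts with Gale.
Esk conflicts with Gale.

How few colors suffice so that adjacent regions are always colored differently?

4

Kell, Arden, Esk, Gale pairwise conflict, so at least 4 colors are needed.
4 colors suffice: color 1 → {Moor, Ivel, Esk, Brill}; color 2 → {Dane, Kell}; color 3 → {Ness, Lune, Gale}; color 4 → {Arden}. No two conflicting regions share a color.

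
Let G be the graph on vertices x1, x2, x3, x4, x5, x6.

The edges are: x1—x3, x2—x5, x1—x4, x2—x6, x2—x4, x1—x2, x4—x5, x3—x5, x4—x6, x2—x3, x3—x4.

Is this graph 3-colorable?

No

x1, x2, x3, x4 form a clique, so at least 4 colors are needed.
So 3 colors are not enough.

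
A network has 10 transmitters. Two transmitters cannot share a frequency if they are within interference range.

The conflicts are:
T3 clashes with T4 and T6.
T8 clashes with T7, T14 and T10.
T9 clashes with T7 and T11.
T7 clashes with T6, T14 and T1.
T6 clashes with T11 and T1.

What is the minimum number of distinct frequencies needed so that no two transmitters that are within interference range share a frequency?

T8, T7, T14 are mutually in conflict, so at least 3 frequencies are needed.
3 frequencies suffice: T3=1, T8=2, T4=2, T9=2, T7=1, T6=2, T14=3, T11=1, T1=3, T10=1. Each listed conflict is separated.

3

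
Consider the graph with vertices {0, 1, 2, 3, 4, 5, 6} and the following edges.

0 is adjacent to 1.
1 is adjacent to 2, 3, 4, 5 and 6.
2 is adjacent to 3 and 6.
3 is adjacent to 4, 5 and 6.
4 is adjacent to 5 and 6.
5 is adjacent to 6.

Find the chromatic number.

5

1, 3, 4, 5, 6 are mutually adjacent (a clique of size 5), so at least 5 colors are needed.
5 colors suffice: 0=b, 1=a, 2=d, 3=c, 4=e, 5=d, 6=b. No two adjacent vertices share a color.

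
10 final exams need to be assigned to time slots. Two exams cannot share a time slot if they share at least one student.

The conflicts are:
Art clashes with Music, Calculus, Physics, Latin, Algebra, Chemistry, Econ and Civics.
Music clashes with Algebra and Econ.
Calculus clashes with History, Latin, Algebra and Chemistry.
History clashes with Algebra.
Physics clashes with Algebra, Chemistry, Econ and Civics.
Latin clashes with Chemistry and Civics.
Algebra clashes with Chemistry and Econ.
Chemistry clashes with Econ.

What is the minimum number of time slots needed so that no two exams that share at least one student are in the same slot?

Art, Physics, Algebra, Chemistry, Econ all conflict with each other, so at least 5 time slots are needed.
5 time slots suffice: time slot 1 → {Art, History}; time slot 2 → {Latin, Algebra}; time slot 3 → {Music, Chemistry, Civics}; time slot 4 → {Calculus, Econ}; time slot 5 → {Physics}. No two conflicting exams share a time slot.

5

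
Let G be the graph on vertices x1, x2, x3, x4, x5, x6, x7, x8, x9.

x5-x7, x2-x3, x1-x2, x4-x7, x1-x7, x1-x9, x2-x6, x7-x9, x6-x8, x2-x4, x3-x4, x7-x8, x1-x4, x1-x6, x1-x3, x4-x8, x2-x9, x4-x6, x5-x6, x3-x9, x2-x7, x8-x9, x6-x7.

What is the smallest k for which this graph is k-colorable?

x1, x2, x4, x6, x7 are pairwise adjacent (a clique of size 5), so at least 5 colors are needed.
5 colors suffice: color R → {x3, x7}; color B → {x2, x5, x8}; color G → {x4, x9}; color Y → {x1}; color P → {x6}. No two adjacent vertices share a color.

5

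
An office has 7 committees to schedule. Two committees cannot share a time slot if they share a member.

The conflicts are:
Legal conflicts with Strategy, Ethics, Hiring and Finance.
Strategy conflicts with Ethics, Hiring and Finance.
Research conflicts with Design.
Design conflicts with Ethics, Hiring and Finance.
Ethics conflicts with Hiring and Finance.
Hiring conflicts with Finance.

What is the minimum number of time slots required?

5

Legal, Strategy, Ethics, Hiring, Finance all conflict with each other, so at least 5 time slots are needed.
A valid assignment using 5 time slots: Legal=4, Strategy=5, Research=1, Design=4, Ethics=3, Hiring=1, Finance=2. Each listed conflict is separated.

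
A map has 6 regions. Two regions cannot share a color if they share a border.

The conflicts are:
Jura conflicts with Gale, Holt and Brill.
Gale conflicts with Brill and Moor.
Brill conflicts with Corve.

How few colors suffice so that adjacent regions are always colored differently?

Jura, Gale, Brill all conflict with each other, so at least 3 colors are needed.
A valid assignment using 3 colors: Jura=3, Gale=1, Holt=1, Brill=2, Corve=1, Moor=2. Each listed conflict is separated.

3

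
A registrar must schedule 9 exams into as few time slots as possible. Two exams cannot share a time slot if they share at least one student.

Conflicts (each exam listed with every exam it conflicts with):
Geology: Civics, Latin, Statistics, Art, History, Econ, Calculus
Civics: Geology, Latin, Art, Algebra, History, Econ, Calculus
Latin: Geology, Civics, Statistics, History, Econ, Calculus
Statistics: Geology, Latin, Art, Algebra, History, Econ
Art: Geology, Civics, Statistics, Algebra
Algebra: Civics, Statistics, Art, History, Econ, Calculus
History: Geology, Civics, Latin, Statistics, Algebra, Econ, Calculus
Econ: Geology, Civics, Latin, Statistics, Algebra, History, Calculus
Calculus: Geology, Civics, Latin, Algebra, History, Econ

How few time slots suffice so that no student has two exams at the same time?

6

Geology, Civics, Latin, History, Econ, Calculus pairwise conflict, so at least 6 time slots are needed.
6 time slots suffice: time slot 1 → {Civics, Statistics}; time slot 2 → {Geology, Algebra}; time slot 3 → {Art, History}; time slot 4 → {Econ}; time slot 5 → {Latin}; time slot 6 → {Calculus}. Every pair that conflicts lands in different time slots.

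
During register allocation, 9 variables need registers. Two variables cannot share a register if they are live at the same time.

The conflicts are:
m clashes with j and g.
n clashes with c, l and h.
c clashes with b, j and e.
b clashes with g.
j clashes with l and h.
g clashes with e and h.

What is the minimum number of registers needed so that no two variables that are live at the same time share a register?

3

The cycle c-j-h-g-e-c has odd length 5, so it cannot be 2-colored; at least 3 registers are needed.
3 registers suffice: register 1 → {c, g, l}; register 2 → {n, b, j, e}; register 3 → {m, h}. Each listed conflict is separated.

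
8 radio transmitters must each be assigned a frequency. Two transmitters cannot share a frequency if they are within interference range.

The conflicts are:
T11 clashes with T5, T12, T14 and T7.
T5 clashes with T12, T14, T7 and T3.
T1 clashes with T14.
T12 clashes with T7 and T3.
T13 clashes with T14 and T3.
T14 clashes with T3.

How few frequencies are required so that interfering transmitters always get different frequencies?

T11, T5, T12, T7 all conflict with each other, so at least 4 frequencies are needed.
4 frequencies suffice: T11=3, T5=2, T1=2, T12=1, T13=2, T14=1, T7=4, T3=3. Each listed conflict is separated.

4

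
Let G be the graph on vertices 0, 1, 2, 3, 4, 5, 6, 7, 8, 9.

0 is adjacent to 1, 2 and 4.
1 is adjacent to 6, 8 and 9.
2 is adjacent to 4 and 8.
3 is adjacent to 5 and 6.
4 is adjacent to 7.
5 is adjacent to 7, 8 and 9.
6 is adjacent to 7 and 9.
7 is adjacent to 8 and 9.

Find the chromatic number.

6, 7, 9 are mutually adjacent, so at least 3 colors are needed.
3 colors suffice: color a → {1, 2, 3, 7}; color b → {4, 8, 9}; color c → {0, 5, 6}. Every edge joins two different colors.

3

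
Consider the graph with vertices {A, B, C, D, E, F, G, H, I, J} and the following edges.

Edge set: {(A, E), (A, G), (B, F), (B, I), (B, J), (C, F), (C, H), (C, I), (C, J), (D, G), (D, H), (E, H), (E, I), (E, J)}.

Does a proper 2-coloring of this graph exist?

No

The cycle A-E-H-D-G-A has odd length 5, so it cannot be 2-colored; at least 3 colors are needed.
So 2 colors are not enough.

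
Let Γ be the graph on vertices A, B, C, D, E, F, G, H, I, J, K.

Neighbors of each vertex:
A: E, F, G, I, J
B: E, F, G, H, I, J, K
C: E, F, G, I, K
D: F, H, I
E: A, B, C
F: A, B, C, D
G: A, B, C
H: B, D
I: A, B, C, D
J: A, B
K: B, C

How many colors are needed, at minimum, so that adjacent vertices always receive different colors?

2

D and F are adjacent, so at least 2 colors are needed.
A valid assignment using 2 colors: A=1, B=1, C=1, D=1, E=2, F=2, G=2, H=2, I=2, J=2, K=2. No two adjacent vertices share a color.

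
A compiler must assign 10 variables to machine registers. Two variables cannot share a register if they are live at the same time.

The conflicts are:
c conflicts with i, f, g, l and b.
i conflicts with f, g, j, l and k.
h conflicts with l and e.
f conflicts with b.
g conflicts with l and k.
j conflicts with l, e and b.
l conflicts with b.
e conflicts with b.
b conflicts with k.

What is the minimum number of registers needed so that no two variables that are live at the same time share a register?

c, i, g, l pairwise conflict, so at least 4 registers are needed.
A valid assignment using 4 registers: c=3, i=1, h=1, f=2, g=4, j=3, l=2, e=2, b=1, k=2. Each listed conflict is separated.

4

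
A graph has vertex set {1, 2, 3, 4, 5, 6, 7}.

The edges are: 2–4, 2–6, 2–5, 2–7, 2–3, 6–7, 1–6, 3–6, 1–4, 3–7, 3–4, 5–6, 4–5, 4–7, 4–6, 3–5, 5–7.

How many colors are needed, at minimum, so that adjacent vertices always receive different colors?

6

2, 3, 4, 5, 6, 7 form a clique, so at least 6 colors are needed.
6 colors suffice: 1=c, 2=c, 3=d, 4=b, 5=f, 6=a, 7=e. Each edge has distinct colors on its endpoints.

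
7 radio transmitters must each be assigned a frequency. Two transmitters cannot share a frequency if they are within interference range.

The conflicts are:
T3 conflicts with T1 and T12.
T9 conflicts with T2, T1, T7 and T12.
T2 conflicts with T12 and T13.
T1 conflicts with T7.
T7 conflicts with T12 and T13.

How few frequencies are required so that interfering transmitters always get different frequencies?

T9, T2, T12 pairwise conflict, so at least 3 frequencies are needed.
3 frequencies suffice: frequency 1 → {T1, T12, T13}; frequency 2 → {T3, T2, T7}; frequency 3 → {T9}. Every pair that conflicts lands in different frequencies.

3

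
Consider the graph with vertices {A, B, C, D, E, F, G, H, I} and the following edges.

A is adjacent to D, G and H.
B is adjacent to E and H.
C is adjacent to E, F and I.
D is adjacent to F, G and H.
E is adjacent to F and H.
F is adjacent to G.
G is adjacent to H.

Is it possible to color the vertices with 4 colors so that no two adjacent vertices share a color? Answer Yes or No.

Yes

The chromatic number is 4. A, D, G, H are pairwise adjacent (a clique of size 4), so at least 4 colors are needed.
4 colors suffice: color 1 → {F, H, I}; color 2 → {D, E}; color 3 → {B, C, G}; color 4 → {A}.
That is already a proper 4-coloring.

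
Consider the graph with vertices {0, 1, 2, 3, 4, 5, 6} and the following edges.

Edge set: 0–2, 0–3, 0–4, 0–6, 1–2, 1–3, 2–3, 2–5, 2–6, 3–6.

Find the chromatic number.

0, 2, 3, 6 form a clique, so at least 4 colors are needed.
4 colors suffice: color a → {2, 4}; color b → {3, 5}; color c → {0, 1}; color d → {6}. Each edge has distinct colors on its endpoints.

4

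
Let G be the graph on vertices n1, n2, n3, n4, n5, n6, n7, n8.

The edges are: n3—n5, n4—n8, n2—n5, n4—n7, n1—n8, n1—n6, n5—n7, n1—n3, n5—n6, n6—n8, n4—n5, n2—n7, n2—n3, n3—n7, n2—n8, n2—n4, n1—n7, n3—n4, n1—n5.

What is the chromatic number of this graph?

n2, n3, n4, n5, n7 are pairwise adjacent (a clique of size 5), so at least 5 colors are needed.
5 colors suffice: color red → {n5, n8}; color blue → {n6, n7}; color green → {n1, n2}; color yellow → {n3}; color purple → {n4}. Every edge joins two different colors.

5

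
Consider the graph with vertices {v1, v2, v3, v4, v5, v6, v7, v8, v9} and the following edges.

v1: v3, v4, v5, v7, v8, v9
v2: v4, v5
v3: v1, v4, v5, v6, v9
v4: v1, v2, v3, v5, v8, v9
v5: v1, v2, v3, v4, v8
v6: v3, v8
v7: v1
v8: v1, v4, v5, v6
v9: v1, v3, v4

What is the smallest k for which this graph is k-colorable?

v1, v3, v4, v9 are mutually adjacent (a clique of size 4), so at least 4 colors are needed.
4 colors suffice: v1=1, v2=1, v3=3, v4=2, v5=4, v6=1, v7=2, v8=3, v9=4. Every edge joins two different colors.

4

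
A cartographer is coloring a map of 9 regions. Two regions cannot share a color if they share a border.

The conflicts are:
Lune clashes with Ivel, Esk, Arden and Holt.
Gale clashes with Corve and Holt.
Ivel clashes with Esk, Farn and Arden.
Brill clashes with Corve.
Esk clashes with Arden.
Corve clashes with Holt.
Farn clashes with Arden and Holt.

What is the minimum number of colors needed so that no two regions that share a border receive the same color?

Lune, Ivel, Esk, Arden pairwise conflict, so at least 4 colors are needed.
A valid assignment using 4 colors: Lune=2, Gale=3, Ivel=3, Brill=1, Esk=4, Corve=2, Farn=2, Arden=1, Holt=1. Each listed conflict is separated.

4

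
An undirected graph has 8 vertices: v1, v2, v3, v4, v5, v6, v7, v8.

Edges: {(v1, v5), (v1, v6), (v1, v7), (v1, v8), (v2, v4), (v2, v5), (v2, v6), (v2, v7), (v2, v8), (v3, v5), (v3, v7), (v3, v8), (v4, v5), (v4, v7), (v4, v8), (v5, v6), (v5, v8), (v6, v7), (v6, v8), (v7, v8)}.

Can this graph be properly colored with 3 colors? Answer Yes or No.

v2, v6, v7, v8 are mutually adjacent (a clique of size 4), so at least 4 colors are needed.
So 3 colors are not enough.

No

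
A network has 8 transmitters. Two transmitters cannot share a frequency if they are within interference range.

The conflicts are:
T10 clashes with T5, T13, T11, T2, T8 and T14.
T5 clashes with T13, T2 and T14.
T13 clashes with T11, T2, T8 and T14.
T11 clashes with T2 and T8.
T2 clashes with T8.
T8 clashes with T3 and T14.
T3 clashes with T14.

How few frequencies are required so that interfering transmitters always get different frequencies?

5

T10, T13, T11, T2, T8 all conflict with each other, so at least 5 frequencies are needed.
5 frequencies suffice: frequency 1 → {T10, T3}; frequency 2 → {T5, T8}; frequency 3 → {T13}; frequency 4 → {T2, T14}; frequency 5 → {T11}. No two conflicting transmitters share a frequency.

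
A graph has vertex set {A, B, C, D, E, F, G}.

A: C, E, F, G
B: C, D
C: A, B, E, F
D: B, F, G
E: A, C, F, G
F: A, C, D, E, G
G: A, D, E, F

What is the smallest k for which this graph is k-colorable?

4

A, E, F, G form a clique, so at least 4 colors are needed.
4 colors suffice: A=3, B=1, C=2, D=3, E=4, F=1, G=2. Each edge has distinct colors on its endpoints.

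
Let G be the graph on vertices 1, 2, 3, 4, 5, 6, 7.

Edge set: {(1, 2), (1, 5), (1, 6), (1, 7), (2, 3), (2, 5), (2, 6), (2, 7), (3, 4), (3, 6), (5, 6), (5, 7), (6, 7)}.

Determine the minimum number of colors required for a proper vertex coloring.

5

1, 2, 5, 6, 7 form a clique, so at least 5 colors are needed.
5 colors suffice: color a → {2, 4}; color b → {6}; color c → {3, 7}; color d → {1}; color e → {5}. Each edge has distinct colors on its endpoints.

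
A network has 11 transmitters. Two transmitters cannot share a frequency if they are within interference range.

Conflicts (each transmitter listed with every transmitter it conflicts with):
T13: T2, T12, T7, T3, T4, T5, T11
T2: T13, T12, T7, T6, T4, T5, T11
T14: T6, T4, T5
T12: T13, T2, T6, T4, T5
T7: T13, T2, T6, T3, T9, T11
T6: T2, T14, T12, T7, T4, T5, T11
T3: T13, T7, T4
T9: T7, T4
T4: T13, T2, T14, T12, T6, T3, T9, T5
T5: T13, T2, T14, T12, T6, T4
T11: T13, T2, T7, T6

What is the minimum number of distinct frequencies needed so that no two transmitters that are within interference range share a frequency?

5

T2, T12, T6, T4, T5 all conflict with each other, so at least 5 frequencies are needed.
5 frequencies suffice: frequency 1 → {T7, T4}; frequency 2 → {T13, T6, T9}; frequency 3 → {T2, T14, T3}; frequency 4 → {T5, T11}; frequency 5 → {T12}. No two conflicting transmitters share a frequency.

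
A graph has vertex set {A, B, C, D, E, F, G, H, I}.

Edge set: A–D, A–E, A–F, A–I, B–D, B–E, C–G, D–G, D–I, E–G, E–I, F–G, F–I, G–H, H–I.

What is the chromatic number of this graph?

3

A, D, I are pairwise adjacent, so at least 3 colors are needed.
3 colors suffice: A=3, B=1, C=2, D=2, E=2, F=2, G=1, H=2, I=1. No two adjacent vertices share a color.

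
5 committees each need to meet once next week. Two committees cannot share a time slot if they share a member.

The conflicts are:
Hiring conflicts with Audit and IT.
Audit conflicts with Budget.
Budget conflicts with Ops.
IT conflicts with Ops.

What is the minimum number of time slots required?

3

The cycle Hiring-IT-Ops-Budget-Audit-Hiring has odd length 5, so it cannot be 2-colored; at least 3 time slots are needed.
3 time slots suffice: Hiring=3, Audit=1, Budget=2, IT=2, Ops=1. No two conflicting committees share a time slot.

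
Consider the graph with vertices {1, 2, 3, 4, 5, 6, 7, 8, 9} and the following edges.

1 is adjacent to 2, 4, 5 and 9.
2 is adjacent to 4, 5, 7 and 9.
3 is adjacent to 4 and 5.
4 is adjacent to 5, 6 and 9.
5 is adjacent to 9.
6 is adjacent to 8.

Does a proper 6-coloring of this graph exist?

Yes

The chromatic number is 5. 1, 2, 4, 5, 9 are pairwise adjacent (a clique of size 5), so at least 5 colors are needed.
5 colors suffice: color red → {4, 7, 8}; color blue → {2, 3, 6}; color green → {5}; color yellow → {9}; color purple → {1}.
Since 6 ≥ 5, a proper 6-coloring certainly exists.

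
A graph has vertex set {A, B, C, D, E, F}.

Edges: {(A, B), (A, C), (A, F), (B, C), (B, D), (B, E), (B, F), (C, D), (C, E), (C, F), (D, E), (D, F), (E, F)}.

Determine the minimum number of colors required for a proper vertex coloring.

B, C, D, E, F are mutually adjacent (a clique of size 5), so at least 5 colors are needed.
One proper 5-coloring: A=4, B=1, C=3, D=4, E=5, F=2. Each edge has distinct colors on its endpoints.

5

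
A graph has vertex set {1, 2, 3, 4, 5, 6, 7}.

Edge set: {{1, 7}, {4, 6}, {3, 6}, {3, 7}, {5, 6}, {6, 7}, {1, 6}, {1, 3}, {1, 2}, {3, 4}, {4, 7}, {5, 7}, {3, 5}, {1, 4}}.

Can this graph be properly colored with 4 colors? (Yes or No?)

No

1, 3, 4, 6, 7 form a clique, so at least 5 colors are needed.
So 4 colors are not enough.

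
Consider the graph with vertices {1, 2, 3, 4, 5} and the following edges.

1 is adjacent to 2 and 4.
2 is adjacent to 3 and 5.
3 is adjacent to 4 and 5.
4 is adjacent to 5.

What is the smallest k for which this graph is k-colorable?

3

2, 3, 5 are mutually adjacent, so at least 3 colors are needed.
3 colors suffice: color red → {2, 4}; color blue → {1, 3}; color green → {5}. Every edge joins two different colors.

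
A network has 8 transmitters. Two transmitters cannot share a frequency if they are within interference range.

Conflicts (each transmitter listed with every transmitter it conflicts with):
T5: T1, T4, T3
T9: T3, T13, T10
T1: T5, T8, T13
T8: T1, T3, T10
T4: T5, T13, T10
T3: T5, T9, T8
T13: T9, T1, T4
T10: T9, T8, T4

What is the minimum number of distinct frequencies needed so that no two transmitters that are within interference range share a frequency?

The cycle T5-T3-T9-T13-T1-T5 has odd length 5, so it cannot be 2-colored; at least 3 frequencies are needed.
A valid assignment using 3 frequencies: T5=1, T9=1, T1=3, T8=1, T4=3, T3=2, T13=2, T10=2. No two conflicting transmitters share a frequency.

3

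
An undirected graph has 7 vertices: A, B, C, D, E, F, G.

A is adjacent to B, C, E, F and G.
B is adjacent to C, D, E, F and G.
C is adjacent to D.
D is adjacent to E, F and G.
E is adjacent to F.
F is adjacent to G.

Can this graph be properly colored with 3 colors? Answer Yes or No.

A, B, F, G form a clique, so at least 4 colors are needed.
So 3 colors are not enough.

No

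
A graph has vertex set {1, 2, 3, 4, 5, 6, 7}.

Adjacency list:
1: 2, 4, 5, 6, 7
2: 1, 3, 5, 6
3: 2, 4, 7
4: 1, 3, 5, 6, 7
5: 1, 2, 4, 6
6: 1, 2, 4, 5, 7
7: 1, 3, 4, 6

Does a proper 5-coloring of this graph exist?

The chromatic number is 4. 1, 4, 6, 7 are mutually adjacent (a clique of size 4), so at least 4 colors are needed.
4 colors suffice: color a → {1, 3}; color b → {6}; color c → {2, 4}; color d → {5, 7}.
Since 5 ≥ 4, a proper 5-coloring certainly exists.

Yes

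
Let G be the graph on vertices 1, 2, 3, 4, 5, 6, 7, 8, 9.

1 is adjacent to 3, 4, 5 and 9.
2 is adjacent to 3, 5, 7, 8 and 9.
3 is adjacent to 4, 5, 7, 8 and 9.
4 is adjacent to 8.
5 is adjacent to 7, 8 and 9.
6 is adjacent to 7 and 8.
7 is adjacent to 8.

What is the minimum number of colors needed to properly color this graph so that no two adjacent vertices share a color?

2, 3, 5, 7, 8 are mutually adjacent (a clique of size 5), so at least 5 colors are needed.
A valid assignment using 5 colors: 1=d, 2=d, 3=a, 4=c, 5=c, 6=a, 7=e, 8=b, 9=b. Every edge joins two different colors.

5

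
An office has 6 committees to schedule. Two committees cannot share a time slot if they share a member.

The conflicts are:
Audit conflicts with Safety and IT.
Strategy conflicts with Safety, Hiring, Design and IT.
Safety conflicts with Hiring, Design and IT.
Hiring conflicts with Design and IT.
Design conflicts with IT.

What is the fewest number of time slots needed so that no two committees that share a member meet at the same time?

Strategy, Safety, Hiring, Design, IT are mutually in conflict, so at least 5 time slots are needed.
5 time slots suffice: time slot 1 → {IT}; time slot 2 → {Safety}; time slot 3 → {Audit, Hiring}; time slot 4 → {Strategy}; time slot 5 → {Design}. Each listed conflict is separated.

5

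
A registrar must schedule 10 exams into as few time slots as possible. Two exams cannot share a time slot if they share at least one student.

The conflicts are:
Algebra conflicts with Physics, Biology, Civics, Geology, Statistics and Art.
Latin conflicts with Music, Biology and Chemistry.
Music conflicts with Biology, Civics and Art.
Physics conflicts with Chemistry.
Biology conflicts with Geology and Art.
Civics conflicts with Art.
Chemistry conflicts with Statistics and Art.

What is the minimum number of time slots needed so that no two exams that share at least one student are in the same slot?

Latin, Music, Biology are mutually in conflict, so at least 3 time slots are needed.
3 time slots suffice: time slot 1 → {Algebra, Music, Chemistry}; time slot 2 → {Physics, Biology, Civics, Statistics}; time slot 3 → {Latin, Geology, Art}. Each listed conflict is separated.

3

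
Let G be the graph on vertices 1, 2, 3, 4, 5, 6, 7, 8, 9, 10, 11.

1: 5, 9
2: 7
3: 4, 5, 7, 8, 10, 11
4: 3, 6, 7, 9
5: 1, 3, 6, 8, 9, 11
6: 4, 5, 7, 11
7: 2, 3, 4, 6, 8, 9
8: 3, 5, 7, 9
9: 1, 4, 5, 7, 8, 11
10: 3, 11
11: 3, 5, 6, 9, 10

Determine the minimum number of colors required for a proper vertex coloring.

3

3, 5, 11 are mutually adjacent, so at least 3 colors are needed.
A valid assignment using 3 colors: 1=green, 2=red, 3=red, 4=green, 5=blue, 6=red, 7=blue, 8=green, 9=red, 10=blue, 11=green. No two adjacent vertices share a color.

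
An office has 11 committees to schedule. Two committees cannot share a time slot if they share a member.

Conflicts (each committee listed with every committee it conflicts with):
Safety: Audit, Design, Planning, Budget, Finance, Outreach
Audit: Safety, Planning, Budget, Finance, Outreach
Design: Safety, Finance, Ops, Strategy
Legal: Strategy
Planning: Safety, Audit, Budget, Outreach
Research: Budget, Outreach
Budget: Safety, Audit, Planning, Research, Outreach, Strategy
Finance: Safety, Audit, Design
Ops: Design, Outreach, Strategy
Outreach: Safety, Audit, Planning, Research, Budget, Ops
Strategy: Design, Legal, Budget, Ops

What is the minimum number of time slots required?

5

Safety, Audit, Planning, Budget, Outreach pairwise conflict, so at least 5 time slots are needed.
5 time slots suffice: Safety=3, Audit=4, Design=1, Legal=1, Planning=5, Research=3, Budget=2, Finance=2, Ops=2, Outreach=1, Strategy=3. Every pair that conflicts lands in different time slots.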